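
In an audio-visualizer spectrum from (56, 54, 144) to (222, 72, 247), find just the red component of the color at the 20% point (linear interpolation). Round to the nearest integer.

89

R = 56 + 0.2 × (222 − 56) = 89.2 → 89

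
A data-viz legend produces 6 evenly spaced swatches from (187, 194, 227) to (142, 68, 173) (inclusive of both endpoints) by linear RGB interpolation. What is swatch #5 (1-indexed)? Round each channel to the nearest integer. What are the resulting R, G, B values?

With 6 swatches and endpoints inclusive, swatch 5 sits at t = (5 − 1)/(6 − 1) = 4/5 ≈ 0.8.
R = 187 + 0.8 × (142 − 187) = 151 → 151
G = 194 + 0.8 × (68 − 194) = 93.2 → 93
B = 227 + 0.8 × (173 − 227) = 183.8 → 184

(151, 93, 184)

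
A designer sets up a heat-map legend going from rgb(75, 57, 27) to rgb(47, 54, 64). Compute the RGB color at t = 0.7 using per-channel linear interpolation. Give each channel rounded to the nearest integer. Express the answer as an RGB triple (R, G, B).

(55, 55, 53)

R = 75 + 0.7 × (47 − 75) = 75 + 0.7 × -28 = 55.4 → 55
G = 57 + 0.7 × (54 − 57) = 57 + 0.7 × -3 = 54.9 → 55
B = 27 + 0.7 × (64 − 27) = 27 + 0.7 × 37 = 52.9 → 53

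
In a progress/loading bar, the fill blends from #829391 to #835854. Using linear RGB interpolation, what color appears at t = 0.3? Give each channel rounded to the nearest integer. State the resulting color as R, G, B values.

#829391 → (130, 147, 145); #835854 → (131, 88, 84).
R = 130 + 0.3 × (131 − 130) = 130 + 0.3 × 1 = 130.3 → 130
G = 147 + 0.3 × (88 − 147) = 147 + 0.3 × -59 = 129.3 → 129
B = 145 + 0.3 × (84 − 145) = 145 + 0.3 × -61 = 126.7 → 127

(130, 129, 127)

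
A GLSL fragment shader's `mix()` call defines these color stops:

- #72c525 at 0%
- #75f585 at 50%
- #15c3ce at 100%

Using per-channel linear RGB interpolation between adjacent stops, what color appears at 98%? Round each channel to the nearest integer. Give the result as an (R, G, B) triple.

98% lies between the 50% and 100% stops, so the local fraction is t = (98 − 50)/(100 − 50) = 48/50 ≈ 0.96.
#75f585 → (117, 245, 133); #15c3ce → (21, 195, 206).
R = 117 + 0.96 × (21 − 117) = 24.84 → 25
G = 245 + 0.96 × (195 − 245) = 197 → 197
B = 133 + 0.96 × (206 − 133) = 203.08 → 203

(25, 197, 203)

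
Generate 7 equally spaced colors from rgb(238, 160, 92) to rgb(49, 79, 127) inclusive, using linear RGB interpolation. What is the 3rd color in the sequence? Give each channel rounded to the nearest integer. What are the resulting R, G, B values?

With 7 swatches and endpoints inclusive, swatch 3 sits at t = (3 − 1)/(7 − 1) = 2/6 ≈ 0.3333.
R = 238 + 0.3333 × (49 − 238) = 175.006 → 175
G = 160 + 0.3333 × (79 − 160) = 133.003 → 133
B = 92 + 0.3333 × (127 − 92) = 103.665 → 104

(175, 133, 104)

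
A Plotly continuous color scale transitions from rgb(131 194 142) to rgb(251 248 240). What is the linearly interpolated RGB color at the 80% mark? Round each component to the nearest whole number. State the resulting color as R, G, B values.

80% corresponds to t = 0.8.
R = 131 + 0.8 × (251 − 131) = 131 + 0.8 × 120 = 227 → 227
G = 194 + 0.8 × (248 − 194) = 194 + 0.8 × 54 = 237.2 → 237
B = 142 + 0.8 × (240 − 142) = 142 + 0.8 × 98 = 220.4 → 220

(227, 237, 220)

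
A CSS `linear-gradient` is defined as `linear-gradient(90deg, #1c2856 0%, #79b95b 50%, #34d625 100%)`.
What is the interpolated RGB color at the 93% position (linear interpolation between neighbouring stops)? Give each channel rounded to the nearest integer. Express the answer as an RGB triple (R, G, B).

(62, 210, 45)

93% lies between the 50% and 100% stops, so the local fraction is t = (93 − 50)/(100 − 50) = 43/50 ≈ 0.86.
#79b95b → (121, 185, 91); #34d625 → (52, 214, 37).
R = 121 + 0.86 × (52 − 121) = 61.66 → 62
G = 185 + 0.86 × (214 − 185) = 209.94 → 210
B = 91 + 0.86 × (37 − 91) = 44.56 → 45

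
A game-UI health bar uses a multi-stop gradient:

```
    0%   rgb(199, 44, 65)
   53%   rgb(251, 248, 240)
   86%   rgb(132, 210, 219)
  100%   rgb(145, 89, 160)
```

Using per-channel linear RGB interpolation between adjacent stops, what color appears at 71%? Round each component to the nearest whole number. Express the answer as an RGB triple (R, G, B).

71% lies between the 53% and 86% stops, so the local fraction is t = (71 − 53)/(86 − 53) = 18/33 ≈ 0.5455.
R = 251 + 0.5455 × (132 − 251) = 186.085 → 186
G = 248 + 0.5455 × (210 − 248) = 227.271 → 227
B = 240 + 0.5455 × (219 − 240) = 228.544 → 229

(186, 227, 229)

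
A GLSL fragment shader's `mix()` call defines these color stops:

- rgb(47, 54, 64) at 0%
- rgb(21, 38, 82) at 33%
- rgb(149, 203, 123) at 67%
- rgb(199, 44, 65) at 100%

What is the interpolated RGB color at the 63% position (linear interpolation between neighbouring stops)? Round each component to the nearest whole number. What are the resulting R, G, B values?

(134, 184, 118)

63% lies between the 33% and 67% stops, so the local fraction is t = (63 − 33)/(67 − 33) = 30/34 ≈ 0.8824.
R = 21 + 0.8824 × (149 − 21) = 133.947 → 134
G = 38 + 0.8824 × (203 − 38) = 183.596 → 184
B = 82 + 0.8824 × (123 − 82) = 118.178 → 118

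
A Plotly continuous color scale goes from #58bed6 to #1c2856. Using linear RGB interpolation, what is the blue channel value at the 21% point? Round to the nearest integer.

187

B₁ = 214 (from #58bed6), B₂ = 86 (from #1c2856).
B = 214 + 0.21 × (86 − 214) = 187.12 → 187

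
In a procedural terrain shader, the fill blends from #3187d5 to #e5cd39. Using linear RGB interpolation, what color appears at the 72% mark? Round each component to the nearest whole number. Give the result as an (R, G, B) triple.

#3187d5 → (49, 135, 213); #e5cd39 → (229, 205, 57).
72% corresponds to t = 0.72.
R = 49 + 0.72 × (229 − 49) = 49 + 0.72 × 180 = 178.6 → 179
G = 135 + 0.72 × (205 − 135) = 135 + 0.72 × 70 = 185.4 → 185
B = 213 + 0.72 × (57 − 213) = 213 + 0.72 × -156 = 100.68 → 101

(179, 185, 101)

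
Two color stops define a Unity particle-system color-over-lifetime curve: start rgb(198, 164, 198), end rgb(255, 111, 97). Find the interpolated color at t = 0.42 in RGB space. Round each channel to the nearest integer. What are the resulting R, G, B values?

R = 198 + 0.42 × (255 − 198) = 198 + 0.42 × 57 = 221.94 → 222
G = 164 + 0.42 × (111 − 164) = 164 + 0.42 × -53 = 141.74 → 142
B = 198 + 0.42 × (97 − 198) = 198 + 0.42 × -101 = 155.58 → 156

(222, 142, 156)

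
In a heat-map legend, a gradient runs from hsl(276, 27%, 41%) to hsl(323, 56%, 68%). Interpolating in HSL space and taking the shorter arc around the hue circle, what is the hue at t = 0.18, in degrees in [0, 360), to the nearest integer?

284

Hue arc: Δh = 323 − 276 = 47° (|Δh| ≤ 180, already the shorter path).
H = 276 + 0.18 × (47) = 284.46 → 284°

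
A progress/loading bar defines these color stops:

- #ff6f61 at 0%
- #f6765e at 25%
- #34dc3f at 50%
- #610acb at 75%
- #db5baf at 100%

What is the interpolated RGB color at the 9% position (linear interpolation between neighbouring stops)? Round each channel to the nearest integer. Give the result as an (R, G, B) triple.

9% lies between the 0% and 25% stops, so the local fraction is t = (9 − 0)/(25 − 0) = 9/25 ≈ 0.36.
#ff6f61 → (255, 111, 97); #f6765e → (246, 118, 94).
R = 255 + 0.36 × (246 − 255) = 251.76 → 252
G = 111 + 0.36 × (118 − 111) = 113.52 → 114
B = 97 + 0.36 × (94 − 97) = 95.92 → 96

(252, 114, 96)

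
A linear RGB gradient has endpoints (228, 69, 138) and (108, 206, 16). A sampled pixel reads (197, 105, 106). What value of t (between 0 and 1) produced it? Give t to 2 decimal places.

Invert the lerp on the G channel (largest span, 137): t = (105 − 69) / (206 − 69) = 36/137 = 0.26277.
Check on R: (197 − 228)/(108 − 228) = 0.2583 ✓

0.26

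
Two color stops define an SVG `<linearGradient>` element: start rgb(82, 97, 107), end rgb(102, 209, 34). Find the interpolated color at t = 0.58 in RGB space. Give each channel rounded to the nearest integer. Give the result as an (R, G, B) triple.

R = 82 + 0.58 × (102 − 82) = 82 + 0.58 × 20 = 93.6 → 94
G = 97 + 0.58 × (209 − 97) = 97 + 0.58 × 112 = 161.96 → 162
B = 107 + 0.58 × (34 − 107) = 107 + 0.58 × -73 = 64.66 → 65

(94, 162, 65)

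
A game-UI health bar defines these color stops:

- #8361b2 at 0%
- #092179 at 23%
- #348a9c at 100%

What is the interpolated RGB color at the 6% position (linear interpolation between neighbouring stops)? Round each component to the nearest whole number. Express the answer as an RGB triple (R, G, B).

(99, 80, 163)

6% lies between the 0% and 23% stops, so the local fraction is t = (6 − 0)/(23 − 0) = 6/23 ≈ 0.2609.
#8361b2 → (131, 97, 178); #092179 → (9, 33, 121).
R = 131 + 0.2609 × (9 − 131) = 99.17 → 99
G = 97 + 0.2609 × (33 − 97) = 80.302 → 80
B = 178 + 0.2609 × (121 − 178) = 163.129 → 163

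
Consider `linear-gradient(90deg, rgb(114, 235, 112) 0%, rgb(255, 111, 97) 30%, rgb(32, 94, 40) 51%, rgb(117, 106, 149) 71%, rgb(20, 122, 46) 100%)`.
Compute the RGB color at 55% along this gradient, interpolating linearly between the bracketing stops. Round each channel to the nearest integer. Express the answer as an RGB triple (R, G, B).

55% lies between the 51% and 71% stops, so the local fraction is t = (55 − 51)/(71 − 51) = 4/20 ≈ 0.2.
R = 32 + 0.2 × (117 − 32) = 49 → 49
G = 94 + 0.2 × (106 − 94) = 96.4 → 96
B = 40 + 0.2 × (149 − 40) = 61.8 → 62

(49, 96, 62)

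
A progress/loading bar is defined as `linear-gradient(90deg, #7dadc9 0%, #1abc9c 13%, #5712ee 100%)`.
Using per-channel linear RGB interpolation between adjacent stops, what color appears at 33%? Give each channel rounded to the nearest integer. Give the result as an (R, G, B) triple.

(40, 149, 175)

33% lies between the 13% and 100% stops, so the local fraction is t = (33 − 13)/(100 − 13) = 20/87 ≈ 0.2299.
#1abc9c → (26, 188, 156); #5712ee → (87, 18, 238).
R = 26 + 0.2299 × (87 − 26) = 40.024 → 40
G = 188 + 0.2299 × (18 − 188) = 148.917 → 149
B = 156 + 0.2299 × (238 − 156) = 174.852 → 175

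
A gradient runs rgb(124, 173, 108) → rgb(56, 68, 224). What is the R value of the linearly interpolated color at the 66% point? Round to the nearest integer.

79

R = 124 + 0.66 × (56 − 124) = 79.12 → 79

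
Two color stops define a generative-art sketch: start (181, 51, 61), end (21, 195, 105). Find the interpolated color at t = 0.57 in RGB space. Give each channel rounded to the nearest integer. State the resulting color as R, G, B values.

(90, 133, 86)

R = 181 + 0.57 × (21 − 181) = 181 + 0.57 × -160 = 89.8 → 90
G = 51 + 0.57 × (195 − 51) = 51 + 0.57 × 144 = 133.08 → 133
B = 61 + 0.57 × (105 − 61) = 61 + 0.57 × 44 = 86.08 → 86
So the blended color is (90, 133, 86), about #5a8556.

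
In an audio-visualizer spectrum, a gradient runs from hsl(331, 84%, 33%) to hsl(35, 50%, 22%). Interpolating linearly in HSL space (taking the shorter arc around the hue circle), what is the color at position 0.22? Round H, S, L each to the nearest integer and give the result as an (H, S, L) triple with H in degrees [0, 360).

(345, 77, 31)

Hue: 35 − 331 = -296°, but |-296| > 180 so the shorter arc goes the other way: Δh = -296 + 360 = 64°.
H = 331 + 0.22 × (64) = 345.08 → 345°
S = 84 + 0.22 × (50 − 84) = 76.52 → 77%
L = 33 + 0.22 × (22 − 33) = 30.58 → 31%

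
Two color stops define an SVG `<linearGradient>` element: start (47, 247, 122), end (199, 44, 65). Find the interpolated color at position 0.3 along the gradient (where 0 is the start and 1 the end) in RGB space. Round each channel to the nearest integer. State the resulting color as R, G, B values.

R = 47 + 0.3 × (199 − 47) = 47 + 0.3 × 152 = 92.6 → 93
G = 247 + 0.3 × (44 − 247) = 247 + 0.3 × -203 = 186.1 → 186
B = 122 + 0.3 × (65 − 122) = 122 + 0.3 × -57 = 104.9 → 105

(93, 186, 105)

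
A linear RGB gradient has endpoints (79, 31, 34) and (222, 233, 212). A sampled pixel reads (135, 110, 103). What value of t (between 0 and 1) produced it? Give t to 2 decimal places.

Invert the lerp on the G channel (largest span, 202): t = (110 − 31) / (233 − 31) = 79/202 = 0.39109.
Check on R: (135 − 79)/(222 − 79) = 0.3916 ✓

0.39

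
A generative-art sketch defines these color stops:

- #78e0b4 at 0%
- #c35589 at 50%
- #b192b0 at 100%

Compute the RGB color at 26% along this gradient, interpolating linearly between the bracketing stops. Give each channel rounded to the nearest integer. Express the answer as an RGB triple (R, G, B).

(159, 152, 158)

26% lies between the 0% and 50% stops, so the local fraction is t = (26 − 0)/(50 − 0) = 26/50 ≈ 0.52.
#78e0b4 → (120, 224, 180); #c35589 → (195, 85, 137).
R = 120 + 0.52 × (195 − 120) = 159 → 159
G = 224 + 0.52 × (85 − 224) = 151.72 → 152
B = 180 + 0.52 × (137 − 180) = 157.64 → 158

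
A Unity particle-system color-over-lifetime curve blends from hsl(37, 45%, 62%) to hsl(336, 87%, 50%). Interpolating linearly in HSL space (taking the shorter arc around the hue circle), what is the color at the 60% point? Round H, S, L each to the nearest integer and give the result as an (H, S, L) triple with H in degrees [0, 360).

(0, 70, 55)

Hue: 336 − 37 = 299°, but |299| > 180 so the shorter arc goes the other way: Δh = 299 − 360 = -61°.
H = 37 + 0.6 × (-61) = 0.4 → 0°
S = 45 + 0.6 × (87 − 45) = 70.2 → 70%
L = 62 + 0.6 × (50 − 62) = 54.8 → 55%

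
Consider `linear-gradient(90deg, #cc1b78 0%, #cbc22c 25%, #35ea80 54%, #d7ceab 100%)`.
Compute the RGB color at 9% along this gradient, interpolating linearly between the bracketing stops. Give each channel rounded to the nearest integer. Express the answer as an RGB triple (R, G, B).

9% lies between the 0% and 25% stops, so the local fraction is t = (9 − 0)/(25 − 0) = 9/25 ≈ 0.36.
#cc1b78 → (204, 27, 120); #cbc22c → (203, 194, 44).
R = 204 + 0.36 × (203 − 204) = 203.64 → 204
G = 27 + 0.36 × (194 − 27) = 87.12 → 87
B = 120 + 0.36 × (44 − 120) = 92.64 → 93

(204, 87, 93)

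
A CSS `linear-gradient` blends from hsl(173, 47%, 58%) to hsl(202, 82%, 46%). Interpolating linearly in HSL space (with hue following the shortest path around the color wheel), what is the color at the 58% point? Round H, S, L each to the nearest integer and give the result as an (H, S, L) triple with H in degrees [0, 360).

(190, 67, 51)

Hue arc: Δh = 202 − 173 = 29° (|Δh| ≤ 180, already the shorter path).
H = 173 + 0.58 × (29) = 189.82 → 190°
S = 47 + 0.58 × (82 − 47) = 67.3 → 67%
L = 58 + 0.58 × (46 − 58) = 51.04 → 51%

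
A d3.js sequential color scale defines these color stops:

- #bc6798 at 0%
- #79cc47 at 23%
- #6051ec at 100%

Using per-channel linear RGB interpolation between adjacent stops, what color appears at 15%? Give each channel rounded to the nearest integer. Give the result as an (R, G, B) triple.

15% lies between the 0% and 23% stops, so the local fraction is t = (15 − 0)/(23 − 0) = 15/23 ≈ 0.6522.
#bc6798 → (188, 103, 152); #79cc47 → (121, 204, 71).
R = 188 + 0.6522 × (121 − 188) = 144.303 → 144
G = 103 + 0.6522 × (204 − 103) = 168.872 → 169
B = 152 + 0.6522 × (71 − 152) = 99.172 → 99

(144, 169, 99)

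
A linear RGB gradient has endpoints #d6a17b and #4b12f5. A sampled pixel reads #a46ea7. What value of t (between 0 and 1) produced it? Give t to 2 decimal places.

Invert the lerp on the G channel (largest span, 143): t = (110 − 161) / (18 − 161) = -51/-143 = 0.35664.
Check on R: (164 − 214)/(75 − 214) = 0.3597 ✓

0.36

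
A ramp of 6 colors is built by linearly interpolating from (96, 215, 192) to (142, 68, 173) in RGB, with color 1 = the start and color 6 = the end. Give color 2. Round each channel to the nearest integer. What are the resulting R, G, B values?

With 6 swatches and endpoints inclusive, swatch 2 sits at t = (2 − 1)/(6 − 1) = 1/5 ≈ 0.2.
R = 96 + 0.2 × (142 − 96) = 105.2 → 105
G = 215 + 0.2 × (68 − 215) = 185.6 → 186
B = 192 + 0.2 × (173 − 192) = 188.2 → 188

(105, 186, 188)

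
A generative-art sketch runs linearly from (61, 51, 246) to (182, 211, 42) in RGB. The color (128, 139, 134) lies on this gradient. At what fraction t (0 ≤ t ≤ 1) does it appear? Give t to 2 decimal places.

0.55

Invert the lerp on the B channel (largest span, 204): t = (134 − 246) / (42 − 246) = -112/-204 = 0.54902.
Check on R: (128 − 61)/(182 − 61) = 0.5537 ✓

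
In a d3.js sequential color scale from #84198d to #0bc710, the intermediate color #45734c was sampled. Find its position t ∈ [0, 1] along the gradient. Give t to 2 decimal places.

0.52

Invert the lerp on the G channel (largest span, 174): t = (115 − 25) / (199 − 25) = 90/174 = 0.51724.
Check on R: (69 − 132)/(11 − 132) = 0.5207 ✓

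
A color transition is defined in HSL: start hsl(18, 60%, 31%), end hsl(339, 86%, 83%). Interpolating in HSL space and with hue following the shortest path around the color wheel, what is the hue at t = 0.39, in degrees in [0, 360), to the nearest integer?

3

Hue: 339 − 18 = 321°, but |321| > 180 so the shorter arc goes the other way: Δh = 321 − 360 = -39°.
H = 18 + 0.39 × (-39) = 2.79 → 3°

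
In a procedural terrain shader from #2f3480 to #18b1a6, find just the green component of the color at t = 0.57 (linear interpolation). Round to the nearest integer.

G₁ = 52 (from #2f3480), G₂ = 177 (from #18b1a6).
G = 52 + 0.57 × (177 − 52) = 123.25 → 123

123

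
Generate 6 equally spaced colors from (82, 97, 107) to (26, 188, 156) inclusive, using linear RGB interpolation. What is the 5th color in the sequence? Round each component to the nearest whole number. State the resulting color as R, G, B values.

(37, 170, 146)

With 6 swatches and endpoints inclusive, swatch 5 sits at t = (5 − 1)/(6 − 1) = 4/5 ≈ 0.8.
R = 82 + 0.8 × (26 − 82) = 37.2 → 37
G = 97 + 0.8 × (188 − 97) = 169.8 → 170
B = 107 + 0.8 × (156 − 107) = 146.2 → 146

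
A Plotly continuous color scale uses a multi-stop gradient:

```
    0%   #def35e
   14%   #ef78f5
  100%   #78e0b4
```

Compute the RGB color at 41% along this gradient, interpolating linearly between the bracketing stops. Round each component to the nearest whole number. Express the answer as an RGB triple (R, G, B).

(202, 153, 225)

41% lies between the 14% and 100% stops, so the local fraction is t = (41 − 14)/(100 − 14) = 27/86 ≈ 0.314.
#ef78f5 → (239, 120, 245); #78e0b4 → (120, 224, 180).
R = 239 + 0.314 × (120 − 239) = 201.634 → 202
G = 120 + 0.314 × (224 − 120) = 152.656 → 153
B = 245 + 0.314 × (180 − 245) = 224.59 → 225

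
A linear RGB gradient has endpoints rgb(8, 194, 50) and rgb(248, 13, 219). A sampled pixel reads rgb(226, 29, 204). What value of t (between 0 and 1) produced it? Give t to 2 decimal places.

Invert the lerp on the R channel (largest span, 240): t = (226 − 8) / (248 − 8) = 218/240 = 0.90833.
Check on G: (29 − 194)/(13 − 194) = 0.9116 ✓

0.91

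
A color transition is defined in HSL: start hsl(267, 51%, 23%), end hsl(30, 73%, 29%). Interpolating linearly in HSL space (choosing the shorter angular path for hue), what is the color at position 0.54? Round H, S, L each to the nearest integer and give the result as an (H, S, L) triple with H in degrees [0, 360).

(333, 63, 26)

Hue: 30 − 267 = -237°, but |-237| > 180 so the shorter arc goes the other way: Δh = -237 + 360 = 123°.
H = 267 + 0.54 × (123) = 333.42 → 333°
S = 51 + 0.54 × (73 − 51) = 62.88 → 63%
L = 23 + 0.54 × (29 − 23) = 26.24 → 26%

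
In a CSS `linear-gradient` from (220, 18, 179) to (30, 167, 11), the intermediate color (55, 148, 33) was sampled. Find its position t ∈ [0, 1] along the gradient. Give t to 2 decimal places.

0.87

Invert the lerp on the R channel (largest span, 190): t = (55 − 220) / (30 − 220) = -165/-190 = 0.86842.
Check on G: (148 − 18)/(167 − 18) = 0.8725 ✓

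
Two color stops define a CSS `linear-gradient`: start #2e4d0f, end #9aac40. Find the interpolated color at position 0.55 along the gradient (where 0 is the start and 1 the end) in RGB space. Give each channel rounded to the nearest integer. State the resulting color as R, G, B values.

(105, 129, 42)

#2e4d0f → (46, 77, 15); #9aac40 → (154, 172, 64).
R = 46 + 0.55 × (154 − 46) = 46 + 0.55 × 108 = 105.4 → 105
G = 77 + 0.55 × (172 − 77) = 77 + 0.55 × 95 = 129.25 → 129
B = 15 + 0.55 × (64 − 15) = 15 + 0.55 × 49 = 41.95 → 42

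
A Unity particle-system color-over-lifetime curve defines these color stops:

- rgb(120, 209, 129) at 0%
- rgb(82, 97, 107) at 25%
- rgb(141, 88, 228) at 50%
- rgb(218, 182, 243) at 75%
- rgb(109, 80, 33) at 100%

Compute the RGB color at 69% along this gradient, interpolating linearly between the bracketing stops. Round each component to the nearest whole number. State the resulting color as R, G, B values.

69% lies between the 50% and 75% stops, so the local fraction is t = (69 − 50)/(75 − 50) = 19/25 ≈ 0.76.
R = 141 + 0.76 × (218 − 141) = 199.52 → 200
G = 88 + 0.76 × (182 − 88) = 159.44 → 159
B = 228 + 0.76 × (243 − 228) = 239.4 → 239

(200, 159, 239)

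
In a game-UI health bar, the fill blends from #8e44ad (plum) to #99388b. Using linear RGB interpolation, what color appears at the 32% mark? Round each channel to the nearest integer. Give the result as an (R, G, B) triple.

#8e44ad → (142, 68, 173); #99388b → (153, 56, 139).
32% corresponds to t = 0.32.
R = 142 + 0.32 × (153 − 142) = 142 + 0.32 × 11 = 145.52 → 146
G = 68 + 0.32 × (56 − 68) = 68 + 0.32 × -12 = 64.16 → 64
B = 173 + 0.32 × (139 − 173) = 173 + 0.32 × -34 = 162.12 → 162

(146, 64, 162)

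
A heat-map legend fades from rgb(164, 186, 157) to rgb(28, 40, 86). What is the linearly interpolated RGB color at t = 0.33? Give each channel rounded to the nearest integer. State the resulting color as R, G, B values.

R = 164 + 0.33 × (28 − 164) = 164 + 0.33 × -136 = 119.12 → 119
G = 186 + 0.33 × (40 − 186) = 186 + 0.33 × -146 = 137.82 → 138
B = 157 + 0.33 × (86 − 157) = 157 + 0.33 × -71 = 133.57 → 134

(119, 138, 134)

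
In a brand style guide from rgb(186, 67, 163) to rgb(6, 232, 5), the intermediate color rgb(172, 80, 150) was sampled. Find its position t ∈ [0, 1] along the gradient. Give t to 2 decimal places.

Invert the lerp on the R channel (largest span, 180): t = (172 − 186) / (6 − 186) = -14/-180 = 0.077778.
Check on G: (80 − 67)/(232 − 67) = 0.07879 ✓

0.08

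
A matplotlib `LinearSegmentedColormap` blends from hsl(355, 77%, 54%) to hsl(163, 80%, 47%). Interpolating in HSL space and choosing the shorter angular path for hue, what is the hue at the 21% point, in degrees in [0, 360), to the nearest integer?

30

Hue: 163 − 355 = -192°, but |-192| > 180 so the shorter arc goes the other way: Δh = -192 + 360 = 168°.
H = 355 + 0.21 × (168) = 390.28 → 390 → 390 mod 360 = 30°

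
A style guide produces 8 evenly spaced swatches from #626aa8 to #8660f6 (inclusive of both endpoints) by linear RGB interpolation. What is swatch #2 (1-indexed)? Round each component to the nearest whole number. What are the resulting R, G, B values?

(103, 105, 179)

With 8 swatches and endpoints inclusive, swatch 2 sits at t = (2 − 1)/(8 − 1) = 1/7 ≈ 0.1429.
#626aa8 → (98, 106, 168); #8660f6 → (134, 96, 246).
R = 98 + 0.1429 × (134 − 98) = 103.144 → 103
G = 106 + 0.1429 × (96 − 106) = 104.571 → 105
B = 168 + 0.1429 × (246 − 168) = 179.146 → 179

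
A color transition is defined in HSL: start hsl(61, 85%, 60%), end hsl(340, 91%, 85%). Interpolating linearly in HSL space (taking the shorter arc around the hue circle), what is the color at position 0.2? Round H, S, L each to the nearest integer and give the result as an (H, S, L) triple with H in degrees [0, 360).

(45, 86, 65)

Hue: 340 − 61 = 279°, but |279| > 180 so the shorter arc goes the other way: Δh = 279 − 360 = -81°.
H = 61 + 0.2 × (-81) = 44.8 → 45°
S = 85 + 0.2 × (91 − 85) = 86.2 → 86%
L = 60 + 0.2 × (85 − 60) = 65 → 65%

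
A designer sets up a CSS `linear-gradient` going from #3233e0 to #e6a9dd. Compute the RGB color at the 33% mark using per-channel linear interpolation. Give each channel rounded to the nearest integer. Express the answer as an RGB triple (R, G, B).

#3233e0 → (50, 51, 224); #e6a9dd → (230, 169, 221).
33% corresponds to t = 0.33.
R = 50 + 0.33 × (230 − 50) = 50 + 0.33 × 180 = 109.4 → 109
G = 51 + 0.33 × (169 − 51) = 51 + 0.33 × 118 = 89.94 → 90
B = 224 + 0.33 × (221 − 224) = 224 + 0.33 × -3 = 223.01 → 223

(109, 90, 223)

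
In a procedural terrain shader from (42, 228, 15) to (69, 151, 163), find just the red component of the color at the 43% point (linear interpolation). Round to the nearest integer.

R = 42 + 0.43 × (69 − 42) = 53.61 → 54

54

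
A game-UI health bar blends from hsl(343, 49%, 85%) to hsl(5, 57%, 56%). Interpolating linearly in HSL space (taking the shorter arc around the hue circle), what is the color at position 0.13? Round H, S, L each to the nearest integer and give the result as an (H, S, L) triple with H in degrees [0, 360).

Hue: 5 − 343 = -338°, but |-338| > 180 so the shorter arc goes the other way: Δh = -338 + 360 = 22°.
H = 343 + 0.13 × (22) = 345.86 → 346°
S = 49 + 0.13 × (57 − 49) = 50.04 → 50%
L = 85 + 0.13 × (56 − 85) = 81.23 → 81%

(346, 50, 81)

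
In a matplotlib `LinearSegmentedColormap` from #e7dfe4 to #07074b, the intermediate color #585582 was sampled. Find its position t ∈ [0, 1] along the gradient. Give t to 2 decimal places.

Invert the lerp on the R channel (largest span, 224): t = (88 − 231) / (7 − 231) = -143/-224 = 0.63839.
Check on G: (85 − 223)/(7 − 223) = 0.6389 ✓

0.64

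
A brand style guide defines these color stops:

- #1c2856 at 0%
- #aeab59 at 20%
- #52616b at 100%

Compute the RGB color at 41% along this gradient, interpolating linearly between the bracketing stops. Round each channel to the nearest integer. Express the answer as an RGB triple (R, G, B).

(150, 152, 94)

41% lies between the 20% and 100% stops, so the local fraction is t = (41 − 20)/(100 − 20) = 21/80 ≈ 0.2625.
#aeab59 → (174, 171, 89); #52616b → (82, 97, 107).
R = 174 + 0.2625 × (82 − 174) = 149.85 → 150
G = 171 + 0.2625 × (97 − 171) = 151.575 → 152
B = 89 + 0.2625 × (107 − 89) = 93.725 → 94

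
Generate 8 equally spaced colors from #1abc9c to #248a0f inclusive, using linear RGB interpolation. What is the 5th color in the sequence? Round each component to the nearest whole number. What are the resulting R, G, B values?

(32, 159, 75)

With 8 swatches and endpoints inclusive, swatch 5 sits at t = (5 − 1)/(8 − 1) = 4/7 ≈ 0.5714.
#1abc9c → (26, 188, 156); #248a0f → (36, 138, 15).
R = 26 + 0.5714 × (36 − 26) = 31.714 → 32
G = 188 + 0.5714 × (138 − 188) = 159.43 → 159
B = 156 + 0.5714 × (15 − 156) = 75.433 → 75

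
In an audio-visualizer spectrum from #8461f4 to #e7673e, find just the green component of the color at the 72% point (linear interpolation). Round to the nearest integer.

101

G₁ = 97 (from #8461f4), G₂ = 103 (from #e7673e).
G = 97 + 0.72 × (103 − 97) = 101.32 → 101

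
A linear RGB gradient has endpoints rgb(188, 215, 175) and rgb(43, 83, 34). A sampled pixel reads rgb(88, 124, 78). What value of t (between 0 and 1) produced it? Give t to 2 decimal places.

0.69

Invert the lerp on the R channel (largest span, 145): t = (88 − 188) / (43 − 188) = -100/-145 = 0.68966.
Check on G: (124 − 215)/(83 − 215) = 0.6894 ✓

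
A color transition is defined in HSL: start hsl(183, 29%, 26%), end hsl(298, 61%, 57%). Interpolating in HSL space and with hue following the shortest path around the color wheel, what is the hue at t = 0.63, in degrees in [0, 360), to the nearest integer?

Hue arc: Δh = 298 − 183 = 115° (|Δh| ≤ 180, already the shorter path).
H = 183 + 0.63 × (115) = 255.45 → 255°

255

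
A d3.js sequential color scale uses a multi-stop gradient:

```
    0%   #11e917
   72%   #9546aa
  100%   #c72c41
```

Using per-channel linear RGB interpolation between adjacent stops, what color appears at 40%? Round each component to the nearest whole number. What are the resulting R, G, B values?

(90, 142, 105)

40% lies between the 0% and 72% stops, so the local fraction is t = (40 − 0)/(72 − 0) = 40/72 ≈ 0.5556.
#11e917 → (17, 233, 23); #9546aa → (149, 70, 170).
R = 17 + 0.5556 × (149 − 17) = 90.339 → 90
G = 233 + 0.5556 × (70 − 233) = 142.437 → 142
B = 23 + 0.5556 × (170 − 23) = 104.673 → 105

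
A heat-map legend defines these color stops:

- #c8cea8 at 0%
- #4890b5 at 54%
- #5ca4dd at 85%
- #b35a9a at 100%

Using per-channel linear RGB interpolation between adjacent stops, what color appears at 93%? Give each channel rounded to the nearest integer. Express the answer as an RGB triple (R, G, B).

93% lies between the 85% and 100% stops, so the local fraction is t = (93 − 85)/(100 − 85) = 8/15 ≈ 0.5333.
#5ca4dd → (92, 164, 221); #b35a9a → (179, 90, 154).
R = 92 + 0.5333 × (179 − 92) = 138.397 → 138
G = 164 + 0.5333 × (90 − 164) = 124.536 → 125
B = 221 + 0.5333 × (154 − 221) = 185.269 → 185

(138, 125, 185)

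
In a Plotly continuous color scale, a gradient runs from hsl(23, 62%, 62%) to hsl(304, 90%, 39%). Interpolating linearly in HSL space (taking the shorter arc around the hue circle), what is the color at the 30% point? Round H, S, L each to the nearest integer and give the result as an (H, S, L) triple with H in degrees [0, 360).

(359, 70, 55)

Hue: 304 − 23 = 281°, but |281| > 180 so the shorter arc goes the other way: Δh = 281 − 360 = -79°.
H = 23 + 0.3 × (-79) = -0.7 → -1 → -1 mod 360 = 359°
S = 62 + 0.3 × (90 − 62) = 70.4 → 70%
L = 62 + 0.3 × (39 − 62) = 55.1 → 55%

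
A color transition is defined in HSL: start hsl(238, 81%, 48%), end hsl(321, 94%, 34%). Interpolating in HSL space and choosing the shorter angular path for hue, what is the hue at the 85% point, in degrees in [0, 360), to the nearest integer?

309

Hue arc: Δh = 321 − 238 = 83° (|Δh| ≤ 180, already the shorter path).
H = 238 + 0.85 × (83) = 308.55 → 309°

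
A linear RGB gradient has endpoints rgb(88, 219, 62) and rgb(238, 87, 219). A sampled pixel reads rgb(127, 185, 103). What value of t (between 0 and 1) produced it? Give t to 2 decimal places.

Invert the lerp on the B channel (largest span, 157): t = (103 − 62) / (219 − 62) = 41/157 = 0.26115.
Check on R: (127 − 88)/(238 − 88) = 0.26 ✓

0.26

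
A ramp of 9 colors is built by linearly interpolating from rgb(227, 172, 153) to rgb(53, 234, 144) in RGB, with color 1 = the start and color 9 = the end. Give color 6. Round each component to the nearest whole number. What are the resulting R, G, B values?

(118, 211, 147)

With 9 swatches and endpoints inclusive, swatch 6 sits at t = (6 − 1)/(9 − 1) = 5/8 ≈ 0.625.
R = 227 + 0.625 × (53 − 227) = 118.25 → 118
G = 172 + 0.625 × (234 − 172) = 210.75 → 211
B = 153 + 0.625 × (144 − 153) = 147.375 → 147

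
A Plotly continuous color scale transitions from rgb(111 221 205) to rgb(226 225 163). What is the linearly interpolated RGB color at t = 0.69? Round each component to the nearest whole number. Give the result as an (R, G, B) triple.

R = 111 + 0.69 × (226 − 111) = 111 + 0.69 × 115 = 190.35 → 190
G = 221 + 0.69 × (225 − 221) = 221 + 0.69 × 4 = 223.76 → 224
B = 205 + 0.69 × (163 − 205) = 205 + 0.69 × -42 = 176.02 → 176

(190, 224, 176)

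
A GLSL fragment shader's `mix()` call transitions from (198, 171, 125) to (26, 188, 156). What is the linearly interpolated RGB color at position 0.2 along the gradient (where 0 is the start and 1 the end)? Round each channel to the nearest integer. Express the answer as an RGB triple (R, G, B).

(164, 174, 131)

R = 198 + 0.2 × (26 − 198) = 198 + 0.2 × -172 = 163.6 → 164
G = 171 + 0.2 × (188 − 171) = 171 + 0.2 × 17 = 174.4 → 174
B = 125 + 0.2 × (156 − 125) = 125 + 0.2 × 31 = 131.2 → 131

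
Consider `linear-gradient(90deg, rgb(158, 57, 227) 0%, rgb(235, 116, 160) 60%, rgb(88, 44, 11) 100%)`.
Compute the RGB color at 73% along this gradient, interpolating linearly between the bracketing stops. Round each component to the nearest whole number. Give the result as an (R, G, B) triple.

73% lies between the 60% and 100% stops, so the local fraction is t = (73 − 60)/(100 − 60) = 13/40 ≈ 0.325.
R = 235 + 0.325 × (88 − 235) = 187.225 → 187
G = 116 + 0.325 × (44 − 116) = 92.6 → 93
B = 160 + 0.325 × (11 − 160) = 111.575 → 112

(187, 93, 112)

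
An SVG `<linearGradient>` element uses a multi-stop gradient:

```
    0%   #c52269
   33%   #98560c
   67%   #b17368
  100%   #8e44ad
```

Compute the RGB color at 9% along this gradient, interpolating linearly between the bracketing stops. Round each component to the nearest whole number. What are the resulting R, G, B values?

(185, 48, 80)

9% lies between the 0% and 33% stops, so the local fraction is t = (9 − 0)/(33 − 0) = 9/33 ≈ 0.2727.
#c52269 → (197, 34, 105); #98560c → (152, 86, 12).
R = 197 + 0.2727 × (152 − 197) = 184.728 → 185
G = 34 + 0.2727 × (86 − 34) = 48.18 → 48
B = 105 + 0.2727 × (12 − 105) = 79.639 → 80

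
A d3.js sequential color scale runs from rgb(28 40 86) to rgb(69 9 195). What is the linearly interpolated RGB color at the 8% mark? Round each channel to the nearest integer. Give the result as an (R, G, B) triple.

8% corresponds to t = 0.08.
R = 28 + 0.08 × (69 − 28) = 28 + 0.08 × 41 = 31.28 → 31
G = 40 + 0.08 × (9 − 40) = 40 + 0.08 × -31 = 37.52 → 38
B = 86 + 0.08 × (195 − 86) = 86 + 0.08 × 109 = 94.72 → 95

(31, 38, 95)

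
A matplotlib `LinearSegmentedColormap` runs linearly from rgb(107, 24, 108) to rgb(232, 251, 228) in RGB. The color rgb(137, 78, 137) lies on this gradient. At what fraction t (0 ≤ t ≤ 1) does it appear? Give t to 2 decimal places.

0.24

Invert the lerp on the G channel (largest span, 227): t = (78 − 24) / (251 − 24) = 54/227 = 0.23789.
Check on R: (137 − 107)/(232 − 107) = 0.24 ✓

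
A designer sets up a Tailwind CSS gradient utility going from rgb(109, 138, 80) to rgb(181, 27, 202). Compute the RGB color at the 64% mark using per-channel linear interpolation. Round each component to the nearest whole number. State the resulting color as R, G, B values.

(155, 67, 158)

64% corresponds to t = 0.64.
R = 109 + 0.64 × (181 − 109) = 109 + 0.64 × 72 = 155.08 → 155
G = 138 + 0.64 × (27 − 138) = 138 + 0.64 × -111 = 66.96 → 67
B = 80 + 0.64 × (202 − 80) = 80 + 0.64 × 122 = 158.08 → 158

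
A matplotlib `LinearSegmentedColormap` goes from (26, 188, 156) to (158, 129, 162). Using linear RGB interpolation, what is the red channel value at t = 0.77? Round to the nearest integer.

128

R = 26 + 0.77 × (158 − 26) = 127.64 → 128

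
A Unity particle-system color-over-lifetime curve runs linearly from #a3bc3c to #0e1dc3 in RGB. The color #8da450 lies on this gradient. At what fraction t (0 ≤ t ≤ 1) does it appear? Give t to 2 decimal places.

Invert the lerp on the G channel (largest span, 159): t = (164 − 188) / (29 − 188) = -24/-159 = 0.15094.
Check on R: (141 − 163)/(14 − 163) = 0.1477 ✓

0.15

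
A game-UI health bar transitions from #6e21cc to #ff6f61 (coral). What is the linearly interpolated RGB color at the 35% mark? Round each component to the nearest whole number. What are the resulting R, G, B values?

#6e21cc → (110, 33, 204); #ff6f61 → (255, 111, 97).
35% corresponds to t = 0.35.
R = 110 + 0.35 × (255 − 110) = 110 + 0.35 × 145 = 160.75 → 161
G = 33 + 0.35 × (111 − 33) = 33 + 0.35 × 78 = 60.3 → 60
B = 204 + 0.35 × (97 − 204) = 204 + 0.35 × -107 = 166.55 → 167

(161, 60, 167)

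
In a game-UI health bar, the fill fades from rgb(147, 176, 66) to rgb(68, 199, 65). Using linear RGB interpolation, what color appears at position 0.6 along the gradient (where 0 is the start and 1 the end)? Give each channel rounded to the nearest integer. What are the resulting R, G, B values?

(100, 190, 65)

R = 147 + 0.6 × (68 − 147) = 147 + 0.6 × -79 = 99.6 → 100
G = 176 + 0.6 × (199 − 176) = 176 + 0.6 × 23 = 189.8 → 190
B = 66 + 0.6 × (65 − 66) = 66 + 0.6 × -1 = 65.4 → 65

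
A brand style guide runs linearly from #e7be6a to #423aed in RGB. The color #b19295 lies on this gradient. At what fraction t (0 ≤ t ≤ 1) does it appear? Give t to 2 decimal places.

0.33

Invert the lerp on the R channel (largest span, 165): t = (177 − 231) / (66 − 231) = -54/-165 = 0.32727.
Check on G: (146 − 190)/(58 − 190) = 0.3333 ✓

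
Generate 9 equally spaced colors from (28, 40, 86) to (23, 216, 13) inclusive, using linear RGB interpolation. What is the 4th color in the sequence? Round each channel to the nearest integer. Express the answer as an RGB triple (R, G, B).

(26, 106, 59)

With 9 swatches and endpoints inclusive, swatch 4 sits at t = (4 − 1)/(9 − 1) = 3/8 ≈ 0.375.
R = 28 + 0.375 × (23 − 28) = 26.125 → 26
G = 40 + 0.375 × (216 − 40) = 106 → 106
B = 86 + 0.375 × (13 − 86) = 58.625 → 59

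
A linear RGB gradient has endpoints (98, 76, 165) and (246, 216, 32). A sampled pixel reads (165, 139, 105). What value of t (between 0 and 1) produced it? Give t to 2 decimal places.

0.45

Invert the lerp on the R channel (largest span, 148): t = (165 − 98) / (246 − 98) = 67/148 = 0.4527.
Check on G: (139 − 76)/(216 − 76) = 0.45 ✓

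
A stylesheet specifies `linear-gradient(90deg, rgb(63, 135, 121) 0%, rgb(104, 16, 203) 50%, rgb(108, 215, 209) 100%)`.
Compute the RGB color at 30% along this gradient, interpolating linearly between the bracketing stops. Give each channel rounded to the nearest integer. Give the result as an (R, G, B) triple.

(88, 64, 170)

30% lies between the 0% and 50% stops, so the local fraction is t = (30 − 0)/(50 − 0) = 30/50 ≈ 0.6.
R = 63 + 0.6 × (104 − 63) = 87.6 → 88
G = 135 + 0.6 × (16 − 135) = 63.6 → 64
B = 121 + 0.6 × (203 − 121) = 170.2 → 170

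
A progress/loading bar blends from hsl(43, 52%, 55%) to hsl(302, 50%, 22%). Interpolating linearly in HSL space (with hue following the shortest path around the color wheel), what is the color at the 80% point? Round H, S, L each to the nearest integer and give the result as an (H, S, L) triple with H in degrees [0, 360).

(322, 50, 29)

Hue: 302 − 43 = 259°, but |259| > 180 so the shorter arc goes the other way: Δh = 259 − 360 = -101°.
H = 43 + 0.8 × (-101) = -37.8 → -38 → -38 mod 360 = 322°
S = 52 + 0.8 × (50 − 52) = 50.4 → 50%
L = 55 + 0.8 × (22 − 55) = 28.6 → 29%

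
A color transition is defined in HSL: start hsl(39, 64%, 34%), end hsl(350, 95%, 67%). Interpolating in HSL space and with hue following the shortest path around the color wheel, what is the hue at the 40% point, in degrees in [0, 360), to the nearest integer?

Hue: 350 − 39 = 311°, but |311| > 180 so the shorter arc goes the other way: Δh = 311 − 360 = -49°.
H = 39 + 0.4 × (-49) = 19.4 → 19°

19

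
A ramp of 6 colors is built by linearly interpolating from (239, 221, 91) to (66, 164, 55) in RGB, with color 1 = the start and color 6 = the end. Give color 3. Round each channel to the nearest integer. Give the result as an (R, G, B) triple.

With 6 swatches and endpoints inclusive, swatch 3 sits at t = (3 − 1)/(6 − 1) = 2/5 ≈ 0.4.
R = 239 + 0.4 × (66 − 239) = 169.8 → 170
G = 221 + 0.4 × (164 − 221) = 198.2 → 198
B = 91 + 0.4 × (55 − 91) = 76.6 → 77

(170, 198, 77)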